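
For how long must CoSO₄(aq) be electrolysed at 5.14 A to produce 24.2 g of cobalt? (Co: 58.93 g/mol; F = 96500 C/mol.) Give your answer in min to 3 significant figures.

257 min

n(Co) = 24.2 / 58.93 = 0.4107 mol
Co²⁺ + 2e⁻ → Co, so n(e⁻) = 2 × 0.4107 = 0.8214 mol
Q = 0.8214 × 96500 = 79270 C
t = Q / I = 79270 / 5.14 = 15420 s = 257 min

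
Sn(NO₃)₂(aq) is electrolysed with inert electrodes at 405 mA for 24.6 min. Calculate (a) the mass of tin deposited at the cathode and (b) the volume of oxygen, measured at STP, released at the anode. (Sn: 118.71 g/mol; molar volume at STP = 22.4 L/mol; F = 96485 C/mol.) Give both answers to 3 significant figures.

0.368 g Sn; 0.0347 L O₂

Q = 0.405 × 1476 = 597.8 C; n(e⁻) = 597.8 / 96485 = 0.006196 mol
Cathode: Sn²⁺ + 2e⁻ → Sn → n(Sn) = 0.006196/2 = 0.003098 mol → 0.368 g
Anode: 2H₂O → O₂ + 4H⁺ + 4e⁻ → n(O₂) = 0.006196/4 = 0.001549 mol → 0.0347 L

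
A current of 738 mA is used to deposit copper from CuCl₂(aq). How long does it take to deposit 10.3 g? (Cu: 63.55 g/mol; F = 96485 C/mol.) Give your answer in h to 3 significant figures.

n(Cu) = 10.3 / 63.55 = 0.1621 mol
Cu²⁺ + 2e⁻ → Cu, so n(e⁻) = 2 × 0.1621 = 0.3242 mol
Q = 0.3242 × 96485 = 31280 C
t = Q / I = 31280 / 0.738 = 42380 s = 11.8 h

11.8 h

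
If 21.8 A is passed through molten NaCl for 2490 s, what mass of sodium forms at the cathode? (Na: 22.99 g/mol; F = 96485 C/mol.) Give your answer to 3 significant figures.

Q = It = 21.8 × 2490 = 54280 C
n(e⁻) = 54280 / 96485 = 0.5626 mol
Na⁺ + e⁻ → Na, so n(Na) = 0.5626 mol
m = 0.5626 × 22.99 = 12.9 g

12.9 g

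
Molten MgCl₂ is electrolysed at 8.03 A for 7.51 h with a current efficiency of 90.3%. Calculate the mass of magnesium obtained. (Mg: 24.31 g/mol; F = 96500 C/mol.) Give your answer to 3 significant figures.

24.7 g

Q = 8.03 × 27036 = 2.171×10^5 C
n(e⁻) = 2.171×10^5 / 96500 = 2.250 mol
Mg²⁺ + 2e⁻ → Mg, so theoretical m(Mg) = 1.125 × 24.31 = 27.35 g
Actual mass = 90.3% × 27.35 = 24.7 g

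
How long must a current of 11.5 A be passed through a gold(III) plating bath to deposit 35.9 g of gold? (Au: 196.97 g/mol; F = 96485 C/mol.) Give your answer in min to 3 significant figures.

n(Au) = 35.9 / 196.97 = 0.1823 mol
Au³⁺ + 3e⁻ → Au, so n(e⁻) = 3 × 0.1823 = 0.5469 mol
Q = 0.5469 × 96485 = 52770 C
t = Q / I = 52770 / 11.5 = 4589 s = 76.5 min

76.5 min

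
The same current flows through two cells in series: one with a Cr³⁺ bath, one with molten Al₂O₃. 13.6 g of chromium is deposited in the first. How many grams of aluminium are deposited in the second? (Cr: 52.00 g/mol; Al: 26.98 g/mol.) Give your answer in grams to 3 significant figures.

7.06 g

n(Cr) = 13.6 / 52.00 = 0.2615 mol
Cr³⁺ + 3e⁻ → Cr, so n(e⁻) = 3 × 0.2615 = 0.7845 mol
The cells are in series, so the same charge (and hence the same n(e⁻) = 0.7845 mol) passes through both.
Al³⁺ + 3e⁻ → Al, so n(Al) = 0.7845 / 3 = 0.2615 mol
m(Al) = 0.2615 × 26.98 = 7.06 g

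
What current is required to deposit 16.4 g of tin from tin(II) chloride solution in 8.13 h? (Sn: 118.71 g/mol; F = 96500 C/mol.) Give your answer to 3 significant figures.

0.911 A

n(Sn) = 16.4 / 118.71 = 0.1382 mol
Sn²⁺ + 2e⁻ → Sn, so n(e⁻) = 2 × 0.1382 = 0.2764 mol
Q = 0.2764 × 96500 = 26670 C
I = Q / t = 26670 / 29268 s = 0.911 A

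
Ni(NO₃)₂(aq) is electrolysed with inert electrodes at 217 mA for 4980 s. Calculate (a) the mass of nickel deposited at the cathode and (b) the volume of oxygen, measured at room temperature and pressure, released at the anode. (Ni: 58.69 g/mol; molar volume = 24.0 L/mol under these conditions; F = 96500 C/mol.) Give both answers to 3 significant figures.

Q = 0.217 × 4980 = 1081 C; n(e⁻) = 1081 / 96500 = 0.01120 mol
Cathode: Ni²⁺ + 2e⁻ → Ni → n(Ni) = 0.01120/2 = 0.005600 mol → 0.329 g
Anode: 2H₂O → O₂ + 4H⁺ + 4e⁻ → n(O₂) = 0.01120/4 = 0.002800 mol → 0.0672 L

0.329 g Ni; 0.0672 L O₂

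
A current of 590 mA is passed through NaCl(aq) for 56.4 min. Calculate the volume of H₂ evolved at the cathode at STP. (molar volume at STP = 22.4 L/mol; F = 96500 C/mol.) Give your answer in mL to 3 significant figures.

232 mL

Q = 0.590 A × 3384 s = 1997 C
n(e⁻) = 1997 / 96500 = 0.02069 mol
2H⁺ + 2e⁻ → H₂, so n(H₂) = 0.02069 / 2 = 0.01035 mol
V = 0.01035 × 22.4 = 0.2318 L
= 232 mL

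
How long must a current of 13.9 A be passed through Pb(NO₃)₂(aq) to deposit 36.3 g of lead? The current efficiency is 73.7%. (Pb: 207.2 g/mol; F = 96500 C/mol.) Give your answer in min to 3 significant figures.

n(Pb) = 36.3 / 207.2 = 0.1752 mol
Pb²⁺ + 2e⁻ → Pb, so n(e⁻) = 2 × 0.1752 = 0.3504 mol
Q = 0.3504 × 96500 / 0.737 = 45880 C
t = Q / I = 45880 / 13.9 = 3301 s = 55.0 min

55.0 min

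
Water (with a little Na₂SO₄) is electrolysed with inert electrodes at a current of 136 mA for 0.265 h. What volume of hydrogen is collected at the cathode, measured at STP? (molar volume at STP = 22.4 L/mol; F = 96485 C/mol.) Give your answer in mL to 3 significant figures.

Charge passed = 0.136 × 954 = 129.7 C
n(e⁻) = 129.7 / 96485 = 0.001344 mol
2H⁺ + 2e⁻ → H₂, so n(H₂) = 0.001344 / 2 = 6.720×10^-4 mol
V = 6.720×10^-4 × 22.4 = 0.01505 L
= 15.1 mL

15.1 mL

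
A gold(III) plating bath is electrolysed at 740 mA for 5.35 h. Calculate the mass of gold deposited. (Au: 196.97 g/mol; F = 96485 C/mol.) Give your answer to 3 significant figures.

9.70 g

Q = 0.740 A × 19260 s = 14250 C
n(e⁻) = Q/F = 14250/96485 = 0.1477 mol
Au³⁺ + 3e⁻ → Au, so n(Au) = 0.1477 / 3 = 0.04923 mol
m = 0.04923 × 196.97 = 9.70 g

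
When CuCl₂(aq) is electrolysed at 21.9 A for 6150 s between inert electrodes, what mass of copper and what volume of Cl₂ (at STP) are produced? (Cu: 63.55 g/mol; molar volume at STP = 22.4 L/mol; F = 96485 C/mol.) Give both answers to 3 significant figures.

44.4 g Cu; 15.6 L Cl₂

Q = 21.9 × 6150 = 1.347×10^5 C; n(e⁻) = 1.347×10^5 / 96485 = 1.396 mol
Cathode: Cu²⁺ + 2e⁻ → Cu → n(Cu) = 1.396/2 = 0.6980 mol → 44.4 g
Anode: 2Cl⁻ → Cl₂ + 2e⁻ → n(Cl₂) = 1.396/2 = 0.6980 mol → 15.6 L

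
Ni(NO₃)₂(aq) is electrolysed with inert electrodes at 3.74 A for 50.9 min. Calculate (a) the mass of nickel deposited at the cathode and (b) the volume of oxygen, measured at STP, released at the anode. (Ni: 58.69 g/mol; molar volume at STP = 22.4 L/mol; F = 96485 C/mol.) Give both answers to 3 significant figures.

3.47 g Ni; 0.663 L O₂

Q = 3.74 × 3054 = 11420 C; n(e⁻) = 11420 / 96485 = 0.1184 mol
Cathode: Ni²⁺ + 2e⁻ → Ni → n(Ni) = 0.1184/2 = 0.05920 mol → 3.47 g
Anode: 2H₂O → O₂ + 4H⁺ + 4e⁻ → n(O₂) = 0.1184/4 = 0.02960 mol → 0.663 L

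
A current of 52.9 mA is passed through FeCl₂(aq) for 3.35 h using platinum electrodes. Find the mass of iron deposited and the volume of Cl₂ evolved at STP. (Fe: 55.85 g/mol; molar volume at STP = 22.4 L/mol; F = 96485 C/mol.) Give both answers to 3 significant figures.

0.185 g Fe; 0.0741 L Cl₂

Q = 0.0529 × 12060 = 638.0 C; n(e⁻) = 638.0 / 96485 = 0.006612 mol
Cathode: Fe²⁺ + 2e⁻ → Fe → n(Fe) = 0.006612/2 = 0.003306 mol → 0.185 g
Anode: 2Cl⁻ → Cl₂ + 2e⁻ → n(Cl₂) = 0.006612/2 = 0.003306 mol → 0.0741 L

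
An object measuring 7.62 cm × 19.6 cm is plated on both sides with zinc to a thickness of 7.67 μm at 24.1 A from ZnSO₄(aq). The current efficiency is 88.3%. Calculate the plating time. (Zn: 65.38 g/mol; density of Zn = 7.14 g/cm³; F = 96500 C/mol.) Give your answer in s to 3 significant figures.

227 s

Plated area = 2 × 7.62 × 19.6 = 298.7 cm²
Volume = 298.7 × 7.67×10⁻⁴ cm = 0.2291 cm³
m(Zn) = 0.2291 × 7.14 = 1.636 g
n(Zn) = 1.636 / 65.38 = 0.02502 mol; n(e⁻) = 2 × 0.02502 = 0.05004 mol
Q = 0.05004 × 96500 / 0.883 = 5469 C
t = 5469 / 24.1 = 226.9 s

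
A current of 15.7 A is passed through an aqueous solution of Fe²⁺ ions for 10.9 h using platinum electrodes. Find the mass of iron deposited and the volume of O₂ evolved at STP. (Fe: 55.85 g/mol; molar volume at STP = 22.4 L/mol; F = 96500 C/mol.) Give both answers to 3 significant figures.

178 g Fe; 35.8 L O₂

Q = 15.7 × 39240 = 6.161×10^5 C; n(e⁻) = 6.161×10^5 / 96500 = 6.384 mol
Cathode: Fe²⁺ + 2e⁻ → Fe → n(Fe) = 6.384/2 = 3.192 mol → 178 g
Anode: 2H₂O → O₂ + 4H⁺ + 4e⁻ → n(O₂) = 6.384/4 = 1.596 mol → 35.8 L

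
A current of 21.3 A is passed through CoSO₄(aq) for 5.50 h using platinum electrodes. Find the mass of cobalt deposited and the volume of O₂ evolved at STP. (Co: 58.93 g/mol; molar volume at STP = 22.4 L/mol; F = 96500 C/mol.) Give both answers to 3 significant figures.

129 g Co; 24.5 L O₂

Q = 21.3 × 19800 = 4.217×10^5 C; n(e⁻) = 4.217×10^5 / 96500 = 4.370 mol
Cathode: Co²⁺ + 2e⁻ → Co → n(Co) = 4.370/2 = 2.185 mol → 129 g
Anode: 2H₂O → O₂ + 4H⁺ + 4e⁻ → n(O₂) = 4.370/4 = 1.093 mol → 24.5 L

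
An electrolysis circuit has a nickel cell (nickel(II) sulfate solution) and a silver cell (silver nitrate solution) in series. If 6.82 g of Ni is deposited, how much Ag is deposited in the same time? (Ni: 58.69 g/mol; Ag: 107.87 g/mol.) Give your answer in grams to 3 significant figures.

n(Ni) = 6.82 / 58.69 = 0.1162 mol
Ni²⁺ + 2e⁻ → Ni, so n(e⁻) = 2 × 0.1162 = 0.2324 mol
Same current for the same time ⇒ same n(e⁻) = 0.2324 mol in both cells.
Ag⁺ + e⁻ → Ag, so n(Ag) = 0.2324 mol
m(Ag) = 0.2324 × 107.87 = 25.1 g

25.1 g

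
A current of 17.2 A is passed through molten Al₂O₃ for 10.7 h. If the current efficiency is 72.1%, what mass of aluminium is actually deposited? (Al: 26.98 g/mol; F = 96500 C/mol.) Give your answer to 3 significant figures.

44.5 g

Q = 17.2 × 38520 = 6.625×10^5 C
n(e⁻) = 6.625×10^5 / 96500 = 6.865 mol
Al³⁺ + 3e⁻ → Al, so theoretical m(Al) = 2.288 × 26.98 = 61.73 g
Actual mass = 72.1% × 61.73 = 44.5 g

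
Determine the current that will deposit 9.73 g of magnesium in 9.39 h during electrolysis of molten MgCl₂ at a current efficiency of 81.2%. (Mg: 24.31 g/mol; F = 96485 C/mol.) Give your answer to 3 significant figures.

n(Mg) = 9.73 / 24.31 = 0.4002 mol
Mg²⁺ + 2e⁻ → Mg, so n(e⁻) = 2 × 0.4002 = 0.8004 mol
Q = 0.8004 × 96485 / 0.812 = 95110 C
I = Q / t = 95110 / 33804 s = 2.81 A

2.81 A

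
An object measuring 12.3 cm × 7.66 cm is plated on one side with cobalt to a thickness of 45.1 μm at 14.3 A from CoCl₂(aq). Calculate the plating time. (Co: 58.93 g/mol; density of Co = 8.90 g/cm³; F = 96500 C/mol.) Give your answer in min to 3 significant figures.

14.4 min

Plated area = 12.3 × 7.66 = 94.22 cm²
Volume = 94.22 × 45.1×10⁻⁴ cm = 0.4249 cm³
m(Co) = 0.4249 × 8.90 = 3.782 g
n(Co) = 3.782 / 58.93 = 0.06418 mol; n(e⁻) = 2 × 0.06418 = 0.1284 mol
Q = 0.1284 × 96500 = 12390 C
t = 12390 / 14.3 = 866.4 s = 14.4 min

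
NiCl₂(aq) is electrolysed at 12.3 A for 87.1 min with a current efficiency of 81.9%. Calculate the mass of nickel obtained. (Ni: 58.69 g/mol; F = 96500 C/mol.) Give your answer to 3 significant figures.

Q = 12.3 × 5226 = 64280 C
n(e⁻) = 64280 / 96500 = 0.6661 mol
Ni²⁺ + 2e⁻ → Ni, so theoretical m(Ni) = 0.3331 × 58.69 = 19.55 g
Actual mass = 81.9% × 19.55 = 16.0 g

16.0 g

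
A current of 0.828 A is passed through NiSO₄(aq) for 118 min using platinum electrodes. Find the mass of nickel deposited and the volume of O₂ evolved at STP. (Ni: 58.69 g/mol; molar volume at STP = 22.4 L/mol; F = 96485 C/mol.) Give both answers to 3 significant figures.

1.78 g Ni; 0.340 L O₂

Q = 0.828 × 7080 = 5862 C; n(e⁻) = 5862 / 96485 = 0.06076 mol
Cathode: Ni²⁺ + 2e⁻ → Ni → n(Ni) = 0.06076/2 = 0.03038 mol → 1.78 g
Anode: 2H₂O → O₂ + 4H⁺ + 4e⁻ → n(O₂) = 0.06076/4 = 0.01519 mol → 0.340 L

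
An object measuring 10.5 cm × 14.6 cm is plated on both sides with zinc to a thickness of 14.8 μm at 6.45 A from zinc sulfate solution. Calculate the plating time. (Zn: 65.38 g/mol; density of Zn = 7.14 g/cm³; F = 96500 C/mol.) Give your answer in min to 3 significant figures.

24.7 min

Plated area = 2 × 10.5 × 14.6 = 306.6 cm²
Volume = 306.6 × 14.8×10⁻⁴ cm = 0.4538 cm³
m(Zn) = 0.4538 × 7.14 = 3.240 g
n(Zn) = 3.240 / 65.38 = 0.04956 mol; n(e⁻) = 2 × 0.04956 = 0.09912 mol
Q = 0.09912 × 96500 = 9565 C
t = 9565 / 6.45 = 1483 s = 24.7 min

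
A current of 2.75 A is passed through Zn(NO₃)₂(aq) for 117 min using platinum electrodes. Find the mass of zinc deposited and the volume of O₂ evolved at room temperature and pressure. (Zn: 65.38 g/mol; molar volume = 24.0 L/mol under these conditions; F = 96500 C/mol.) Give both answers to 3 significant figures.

Q = 2.75 × 7020 = 19310 C; n(e⁻) = 19310 / 96500 = 0.2001 mol
Cathode: Zn²⁺ + 2e⁻ → Zn → n(Zn) = 0.2001/2 = 0.1001 mol → 6.54 g
Anode: 2H₂O → O₂ + 4H⁺ + 4e⁻ → n(O₂) = 0.2001/4 = 0.05003 mol → 1.20 L

6.54 g Zn; 1.20 L O₂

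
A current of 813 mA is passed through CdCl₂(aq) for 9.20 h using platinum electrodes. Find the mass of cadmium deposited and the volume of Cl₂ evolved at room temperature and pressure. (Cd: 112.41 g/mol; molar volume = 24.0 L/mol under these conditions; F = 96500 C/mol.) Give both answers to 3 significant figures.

Q = 0.813 × 33120 = 26930 C; n(e⁻) = 26930 / 96500 = 0.2791 mol
Cathode: Cd²⁺ + 2e⁻ → Cd → n(Cd) = 0.2791/2 = 0.1396 mol → 15.7 g
Anode: 2Cl⁻ → Cl₂ + 2e⁻ → n(Cl₂) = 0.2791/2 = 0.1396 mol → 3.35 L

15.7 g Cd; 3.35 L Cl₂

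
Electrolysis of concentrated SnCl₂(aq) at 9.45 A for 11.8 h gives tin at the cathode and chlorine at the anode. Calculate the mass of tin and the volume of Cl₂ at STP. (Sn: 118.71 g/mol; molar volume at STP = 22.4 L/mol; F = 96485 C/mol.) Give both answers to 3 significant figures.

Q = 9.45 × 42480 = 4.014×10^5 C; n(e⁻) = 4.014×10^5 / 96485 = 4.160 mol
Cathode: Sn²⁺ + 2e⁻ → Sn → n(Sn) = 4.160/2 = 2.080 mol → 247 g
Anode: 2Cl⁻ → Cl₂ + 2e⁻ → n(Cl₂) = 4.160/2 = 2.080 mol → 46.6 L

247 g Sn; 46.6 L Cl₂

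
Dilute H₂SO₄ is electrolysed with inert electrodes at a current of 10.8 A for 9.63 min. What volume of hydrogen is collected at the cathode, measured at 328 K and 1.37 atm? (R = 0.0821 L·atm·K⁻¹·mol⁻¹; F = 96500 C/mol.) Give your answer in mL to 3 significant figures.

636 mL

Q = It = 10.8 × 577.8 = 6240 C
Moles of electrons = 6240 / 96500 = 0.06466 mol
2H⁺ + 2e⁻ → H₂, so n(H₂) = 0.06466 / 2 = 0.03233 mol
V = nRT/P = 0.03233 × 0.0821 × 328 / 1.37 = 0.6355 L
= 636 mL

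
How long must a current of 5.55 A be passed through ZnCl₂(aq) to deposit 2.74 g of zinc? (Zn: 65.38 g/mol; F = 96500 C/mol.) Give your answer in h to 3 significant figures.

0.405 h

n(Zn) = 2.74 / 65.38 = 0.04191 mol
Zn²⁺ + 2e⁻ → Zn, so n(e⁻) = 2 × 0.04191 = 0.08382 mol
Q = 0.08382 × 96500 = 8089 C
t = Q / I = 8089 / 5.55 = 1457 s = 0.405 h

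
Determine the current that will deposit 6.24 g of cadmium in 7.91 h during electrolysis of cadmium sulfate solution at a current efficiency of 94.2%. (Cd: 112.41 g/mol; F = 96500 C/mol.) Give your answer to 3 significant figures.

0.399 A

n(Cd) = 6.24 / 112.41 = 0.05551 mol
Cd²⁺ + 2e⁻ → Cd, so n(e⁻) = 2 × 0.05551 = 0.1110 mol
Q = 0.1110 × 96500 / 0.942 = 11370 C
I = Q / t = 11370 / 28476 s = 0.399 A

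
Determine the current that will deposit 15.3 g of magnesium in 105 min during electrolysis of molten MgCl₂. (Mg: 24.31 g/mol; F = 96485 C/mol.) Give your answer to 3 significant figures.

19.3 A

n(Mg) = 15.3 / 24.31 = 0.6294 mol
Mg²⁺ + 2e⁻ → Mg, so n(e⁻) = 2 × 0.6294 = 1.259 mol
Q = 1.259 × 96485 = 1.215×10^5 C
I = Q / t = 1.215×10^5 / 6300 s = 19.3 A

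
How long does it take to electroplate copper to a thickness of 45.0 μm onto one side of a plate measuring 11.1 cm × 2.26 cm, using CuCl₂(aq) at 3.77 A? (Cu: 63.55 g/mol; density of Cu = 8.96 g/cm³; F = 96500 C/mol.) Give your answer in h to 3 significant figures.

Plated area = 11.1 × 2.26 = 25.09 cm²
Volume = 25.09 × 45.0×10⁻⁴ cm = 0.1129 cm³
m(Cu) = 0.1129 × 8.96 = 1.012 g
n(Cu) = 1.012 / 63.55 = 0.01592 mol; n(e⁻) = 2 × 0.01592 = 0.03184 mol
Q = 0.03184 × 96500 = 3073 C
t = 3073 / 3.77 = 815.1 s = 0.226 h

0.226 h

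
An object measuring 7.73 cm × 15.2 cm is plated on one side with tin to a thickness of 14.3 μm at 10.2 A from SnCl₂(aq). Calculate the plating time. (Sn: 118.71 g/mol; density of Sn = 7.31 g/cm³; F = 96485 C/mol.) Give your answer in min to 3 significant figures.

Plated area = 7.73 × 15.2 = 117.5 cm²
Volume = 117.5 × 14.3×10⁻⁴ cm = 0.1680 cm³
m(Sn) = 0.1680 × 7.31 = 1.228 g
n(Sn) = 1.228 / 118.71 = 0.01034 mol; n(e⁻) = 2 × 0.01034 = 0.02068 mol
Q = 0.02068 × 96485 = 1995 C
t = 1995 / 10.2 = 195.6 s = 3.26 min

3.26 min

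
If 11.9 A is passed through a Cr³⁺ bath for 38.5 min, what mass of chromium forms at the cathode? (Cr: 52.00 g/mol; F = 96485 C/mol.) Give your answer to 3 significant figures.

4.94 g

Charge passed = 11.9 × 2310 = 27490 C
n(e⁻) = Q/F = 27490/96485 = 0.2849 mol
Cr³⁺ + 3e⁻ → Cr, so n(Cr) = 0.2849 / 3 = 0.09497 mol
m = 0.09497 × 52.00 = 4.94 g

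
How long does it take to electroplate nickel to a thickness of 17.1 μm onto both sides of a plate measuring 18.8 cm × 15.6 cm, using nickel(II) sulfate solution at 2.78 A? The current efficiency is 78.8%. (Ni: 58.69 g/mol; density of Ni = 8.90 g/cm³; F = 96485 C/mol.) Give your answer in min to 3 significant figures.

Plated area = 2 × 18.8 × 15.6 = 586.6 cm²
Volume = 586.6 × 17.1×10⁻⁴ cm = 1.003 cm³
m(Ni) = 1.003 × 8.90 = 8.927 g
n(Ni) = 8.927 / 58.69 = 0.1521 mol; n(e⁻) = 2 × 0.1521 = 0.3042 mol
Q = 0.3042 × 96485 / 0.788 = 37250 C
t = 37250 / 2.78 = 13400 s = 223 min

223 min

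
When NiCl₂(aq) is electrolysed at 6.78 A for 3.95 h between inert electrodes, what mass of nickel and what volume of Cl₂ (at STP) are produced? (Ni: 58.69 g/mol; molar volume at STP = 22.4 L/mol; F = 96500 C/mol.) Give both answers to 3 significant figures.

29.3 g Ni; 11.2 L Cl₂

Q = 6.78 × 14220 = 96410 C; n(e⁻) = 96410 / 96500 = 0.9991 mol
Cathode: Ni²⁺ + 2e⁻ → Ni → n(Ni) = 0.9991/2 = 0.4996 mol → 29.3 g
Anode: 2Cl⁻ → Cl₂ + 2e⁻ → n(Cl₂) = 0.9991/2 = 0.4996 mol → 11.2 L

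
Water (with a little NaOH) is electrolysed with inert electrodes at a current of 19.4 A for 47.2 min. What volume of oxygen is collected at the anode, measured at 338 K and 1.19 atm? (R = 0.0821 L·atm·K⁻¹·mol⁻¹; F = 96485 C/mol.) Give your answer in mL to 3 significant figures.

Charge passed = 19.4 × 2832 = 54940 C
n(e⁻) = Q/F = 54940/96485 = 0.5694 mol
2H₂O → O₂ + 4H⁺ + 4e⁻, so n(O₂) = 0.5694 / 4 = 0.1424 mol
V = nRT/P = 0.1424 × 0.0821 × 338 / 1.19 = 3.321 L
= 3320 mL

3320 mL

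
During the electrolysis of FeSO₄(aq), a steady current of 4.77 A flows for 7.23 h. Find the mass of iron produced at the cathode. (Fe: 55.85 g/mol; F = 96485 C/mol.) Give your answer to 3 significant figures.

35.9 g

Q = It = 4.77 × 26028 = 1.242×10^5 C
n(e⁻) = 1.242×10^5 / 96485 = 1.287 mol
Fe²⁺ + 2e⁻ → Fe, so n(Fe) = 1.287 / 2 = 0.6435 mol
m = 0.6435 × 55.85 = 35.9 g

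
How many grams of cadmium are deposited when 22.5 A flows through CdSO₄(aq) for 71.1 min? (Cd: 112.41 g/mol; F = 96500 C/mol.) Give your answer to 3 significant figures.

55.9 g

Q = 22.5 A × 4266 s = 95990 C
n(e⁻) = 95990 / 96500 = 0.9947 mol
Cd²⁺ + 2e⁻ → Cd, so n(Cd) = 0.9947 / 2 = 0.4974 mol
m = 0.4974 × 112.41 = 55.9 g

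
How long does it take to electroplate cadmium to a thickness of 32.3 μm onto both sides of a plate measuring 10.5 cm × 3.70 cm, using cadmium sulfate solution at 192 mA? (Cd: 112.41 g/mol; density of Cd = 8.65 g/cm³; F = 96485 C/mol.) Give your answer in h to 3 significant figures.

5.39 h

Plated area = 2 × 10.5 × 3.70 = 77.70 cm²
Volume = 77.70 × 32.3×10⁻⁴ cm = 0.2510 cm³
m(Cd) = 0.2510 × 8.65 = 2.171 g
n(Cd) = 2.171 / 112.41 = 0.01931 mol; n(e⁻) = 2 × 0.01931 = 0.03862 mol
Q = 0.03862 × 96485 = 3726 C
t = 3726 / 0.192 = 19410 s = 5.39 h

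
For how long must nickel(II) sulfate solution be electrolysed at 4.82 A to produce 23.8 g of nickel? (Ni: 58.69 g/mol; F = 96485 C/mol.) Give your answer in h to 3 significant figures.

4.51 h

n(Ni) = 23.8 / 58.69 = 0.4055 mol
Ni²⁺ + 2e⁻ → Ni, so n(e⁻) = 2 × 0.4055 = 0.8110 mol
Q = 0.8110 × 96485 = 78250 C
t = Q / I = 78250 / 4.82 = 16230 s = 4.51 h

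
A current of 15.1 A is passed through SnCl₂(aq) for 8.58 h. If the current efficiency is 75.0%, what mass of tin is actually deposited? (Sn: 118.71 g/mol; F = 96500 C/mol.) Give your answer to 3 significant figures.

215 g

Q = 15.1 × 30888 = 4.664×10^5 C
n(e⁻) = 4.664×10^5 / 96500 = 4.833 mol
Sn²⁺ + 2e⁻ → Sn, so theoretical m(Sn) = 2.417 × 118.71 = 286.9 g
Actual mass = 75.0% × 286.9 = 215 g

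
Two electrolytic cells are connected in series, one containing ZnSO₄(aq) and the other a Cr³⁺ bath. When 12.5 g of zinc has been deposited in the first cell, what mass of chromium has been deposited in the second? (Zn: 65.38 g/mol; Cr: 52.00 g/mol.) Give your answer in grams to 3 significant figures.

n(Zn) = 12.5 / 65.38 = 0.1912 mol
Zn²⁺ + 2e⁻ → Zn, so n(e⁻) = 2 × 0.1912 = 0.3824 mol
Since the cells are in series, n(e⁻) in the Cr cell is also 0.3824 mol.
Cr³⁺ + 3e⁻ → Cr, so n(Cr) = 0.3824 / 3 = 0.1275 mol
m(Cr) = 0.1275 × 52.00 = 6.63 g

6.63 g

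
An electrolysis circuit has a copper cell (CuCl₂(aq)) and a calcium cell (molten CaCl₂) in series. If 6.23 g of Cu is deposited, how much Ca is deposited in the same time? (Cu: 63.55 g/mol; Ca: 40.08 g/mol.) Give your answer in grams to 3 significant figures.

n(Cu) = 6.23 / 63.55 = 0.09803 mol
Cu²⁺ + 2e⁻ → Cu, so n(e⁻) = 2 × 0.09803 = 0.1961 mol
Since the cells are in series, n(e⁻) in the Ca cell is also 0.1961 mol.
Ca²⁺ + 2e⁻ → Ca, so n(Ca) = 0.1961 / 2 = 0.09805 mol
m(Ca) = 0.09805 × 40.08 = 3.93 g

3.93 g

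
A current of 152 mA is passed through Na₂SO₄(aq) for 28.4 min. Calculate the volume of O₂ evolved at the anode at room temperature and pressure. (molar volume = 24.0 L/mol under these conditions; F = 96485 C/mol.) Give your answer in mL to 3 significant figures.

Q = It = 0.152 × 1704 = 259.0 C
Moles of electrons = 259.0 / 96485 = 0.002684 mol
2H₂O → O₂ + 4H⁺ + 4e⁻, so n(O₂) = 0.002684 / 4 = 6.710×10^-4 mol
V = 6.710×10^-4 × 24.0 = 0.01610 L
= 16.1 mL

16.1 mL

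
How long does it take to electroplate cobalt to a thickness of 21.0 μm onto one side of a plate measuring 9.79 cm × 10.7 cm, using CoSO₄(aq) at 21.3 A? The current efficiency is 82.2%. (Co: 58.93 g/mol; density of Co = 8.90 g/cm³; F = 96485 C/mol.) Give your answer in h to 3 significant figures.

Plated area = 9.79 × 10.7 = 104.8 cm²
Volume = 104.8 × 21.0×10⁻⁴ cm = 0.2201 cm³
m(Co) = 0.2201 × 8.90 = 1.959 g
n(Co) = 1.959 / 58.93 = 0.03324 mol; n(e⁻) = 2 × 0.03324 = 0.06648 mol
Q = 0.06648 × 96485 / 0.822 = 7803 C
t = 7803 / 21.3 = 366.3 s = 0.102 h

0.102 h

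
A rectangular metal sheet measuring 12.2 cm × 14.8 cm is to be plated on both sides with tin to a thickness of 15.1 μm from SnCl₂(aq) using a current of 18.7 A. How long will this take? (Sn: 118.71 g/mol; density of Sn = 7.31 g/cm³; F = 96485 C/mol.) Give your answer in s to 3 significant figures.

Plated area = 2 × 12.2 × 14.8 = 361.1 cm²
Volume = 361.1 × 15.1×10⁻⁴ cm = 0.5453 cm³
m(Sn) = 0.5453 × 7.31 = 3.986 g
n(Sn) = 3.986 / 118.71 = 0.03358 mol; n(e⁻) = 2 × 0.03358 = 0.06716 mol
Q = 0.06716 × 96485 = 6480 C
t = 6480 / 18.7 = 346.5 s

347 s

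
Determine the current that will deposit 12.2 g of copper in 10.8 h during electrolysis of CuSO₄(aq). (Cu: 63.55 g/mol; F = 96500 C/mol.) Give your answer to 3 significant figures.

n(Cu) = 12.2 / 63.55 = 0.1920 mol
Cu²⁺ + 2e⁻ → Cu, so n(e⁻) = 2 × 0.1920 = 0.3840 mol
Q = 0.3840 × 96500 = 37060 C
I = Q / t = 37060 / 38880 s = 0.953 A

0.953 A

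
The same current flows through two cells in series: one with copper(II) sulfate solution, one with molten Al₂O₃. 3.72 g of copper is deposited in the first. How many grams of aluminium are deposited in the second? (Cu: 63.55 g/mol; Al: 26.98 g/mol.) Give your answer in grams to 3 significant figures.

n(Cu) = 3.72 / 63.55 = 0.05854 mol
Cu²⁺ + 2e⁻ → Cu, so n(e⁻) = 2 × 0.05854 = 0.1171 mol
The cells are in series, so the same charge (and hence the same n(e⁻) = 0.1171 mol) passes through both.
Al³⁺ + 3e⁻ → Al, so n(Al) = 0.1171 / 3 = 0.03903 mol
m(Al) = 0.03903 × 26.98 = 1.05 g

1.05 g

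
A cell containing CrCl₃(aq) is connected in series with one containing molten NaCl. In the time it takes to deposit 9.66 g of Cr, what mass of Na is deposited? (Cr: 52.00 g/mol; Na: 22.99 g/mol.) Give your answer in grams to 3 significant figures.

n(Cr) = 9.66 / 52.00 = 0.1858 mol
Cr³⁺ + 3e⁻ → Cr, so n(e⁻) = 3 × 0.1858 = 0.5574 mol
Since the cells are in series, n(e⁻) in the Na cell is also 0.5574 mol.
Na⁺ + e⁻ → Na, so n(Na) = 0.5574 mol
m(Na) = 0.5574 × 22.99 = 12.8 g

12.8 g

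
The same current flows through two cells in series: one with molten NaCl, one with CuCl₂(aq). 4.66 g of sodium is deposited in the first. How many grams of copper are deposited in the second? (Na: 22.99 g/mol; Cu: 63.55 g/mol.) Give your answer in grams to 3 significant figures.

6.44 g

n(Na) = 4.66 / 22.99 = 0.2027 mol
Na⁺ + e⁻ → Na, so n(e⁻) = 0.2027 mol
Since the cells are in series, n(e⁻) in the Cu cell is also 0.2027 mol.
Cu²⁺ + 2e⁻ → Cu, so n(Cu) = 0.2027 / 2 = 0.1014 mol
m(Cu) = 0.1014 × 63.55 = 6.44 g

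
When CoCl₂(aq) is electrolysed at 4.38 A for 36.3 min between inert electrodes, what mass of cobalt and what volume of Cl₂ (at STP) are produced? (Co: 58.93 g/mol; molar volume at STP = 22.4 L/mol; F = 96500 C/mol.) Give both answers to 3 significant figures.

2.91 g Co; 1.11 L Cl₂

Q = 4.38 × 2178 = 9540 C; n(e⁻) = 9540 / 96500 = 0.09886 mol
Cathode: Co²⁺ + 2e⁻ → Co → n(Co) = 0.09886/2 = 0.04943 mol → 2.91 g
Anode: 2Cl⁻ → Cl₂ + 2e⁻ → n(Cl₂) = 0.09886/2 = 0.04943 mol → 1.11 L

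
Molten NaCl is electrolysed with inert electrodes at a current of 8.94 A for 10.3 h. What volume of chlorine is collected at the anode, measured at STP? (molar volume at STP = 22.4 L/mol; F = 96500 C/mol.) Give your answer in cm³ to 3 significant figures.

Charge passed = 8.94 × 37080 = 3.315×10^5 C
Moles of electrons = 3.315×10^5 / 96500 = 3.435 mol
2Cl⁻ → Cl₂ + 2e⁻, so n(Cl₂) = 3.435 / 2 = 1.718 mol
V = 1.718 × 22.4 = 38.48 L
= 38500 cm³

38500 cm³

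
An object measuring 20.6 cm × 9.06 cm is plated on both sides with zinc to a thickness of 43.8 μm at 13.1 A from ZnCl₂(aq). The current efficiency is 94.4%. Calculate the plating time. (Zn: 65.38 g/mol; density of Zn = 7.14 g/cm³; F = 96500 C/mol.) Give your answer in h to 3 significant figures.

Plated area = 2 × 20.6 × 9.06 = 373.3 cm²
Volume = 373.3 × 43.8×10⁻⁴ cm = 1.635 cm³
m(Zn) = 1.635 × 7.14 = 11.67 g
n(Zn) = 11.67 / 65.38 = 0.1785 mol; n(e⁻) = 2 × 0.1785 = 0.3570 mol
Q = 0.3570 × 96500 / 0.944 = 36490 C
t = 36490 / 13.1 = 2785 s = 0.774 h

0.774 h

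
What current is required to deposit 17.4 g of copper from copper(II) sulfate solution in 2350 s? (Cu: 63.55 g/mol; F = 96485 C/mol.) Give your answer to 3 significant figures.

22.5 A

n(Cu) = 17.4 / 63.55 = 0.2738 mol
Cu²⁺ + 2e⁻ → Cu, so n(e⁻) = 2 × 0.2738 = 0.5476 mol
Q = 0.5476 × 96485 = 52840 C
I = Q / t = 52840 / 2350 s = 22.5 A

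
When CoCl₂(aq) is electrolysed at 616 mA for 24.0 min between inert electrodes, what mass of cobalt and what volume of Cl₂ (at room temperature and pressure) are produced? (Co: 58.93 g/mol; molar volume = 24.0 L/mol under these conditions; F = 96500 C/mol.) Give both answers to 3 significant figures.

0.271 g Co; 0.110 L Cl₂

Q = 0.616 × 1440 = 887.0 C; n(e⁻) = 887.0 / 96500 = 0.009192 mol
Cathode: Co²⁺ + 2e⁻ → Co → n(Co) = 0.009192/2 = 0.004596 mol → 0.271 g
Anode: 2Cl⁻ → Cl₂ + 2e⁻ → n(Cl₂) = 0.009192/2 = 0.004596 mol → 0.110 L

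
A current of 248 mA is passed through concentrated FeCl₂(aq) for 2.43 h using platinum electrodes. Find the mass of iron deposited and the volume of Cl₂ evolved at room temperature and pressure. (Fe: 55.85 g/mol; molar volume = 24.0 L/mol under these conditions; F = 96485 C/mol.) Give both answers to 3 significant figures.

Q = 0.248 × 8748 = 2170 C; n(e⁻) = 2170 / 96485 = 0.02249 mol
Cathode: Fe²⁺ + 2e⁻ → Fe → n(Fe) = 0.02249/2 = 0.01125 mol → 0.628 g
Anode: 2Cl⁻ → Cl₂ + 2e⁻ → n(Cl₂) = 0.02249/2 = 0.01125 mol → 0.270 L

0.628 g Fe; 0.270 L Cl₂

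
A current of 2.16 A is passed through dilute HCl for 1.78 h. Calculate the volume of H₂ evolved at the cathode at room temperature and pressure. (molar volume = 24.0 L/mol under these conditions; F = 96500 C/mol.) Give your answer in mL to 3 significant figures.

Q = 2.16 A × 6408 s = 13840 C
n(e⁻) = Q/F = 13840/96500 = 0.1434 mol
2H⁺ + 2e⁻ → H₂, so n(H₂) = 0.1434 / 2 = 0.07170 mol
V = 0.07170 × 24.0 = 1.721 L
= 1720 mL

1720 mL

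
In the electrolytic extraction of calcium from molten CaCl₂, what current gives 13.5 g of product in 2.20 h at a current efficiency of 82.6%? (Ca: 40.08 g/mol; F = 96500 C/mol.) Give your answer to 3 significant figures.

n(Ca) = 13.5 / 40.08 = 0.3368 mol
Ca²⁺ + 2e⁻ → Ca, so n(e⁻) = 2 × 0.3368 = 0.6736 mol
Q = 0.6736 × 96500 / 0.826 = 78700 C
I = Q / t = 78700 / 7920 s = 9.94 A

9.94 A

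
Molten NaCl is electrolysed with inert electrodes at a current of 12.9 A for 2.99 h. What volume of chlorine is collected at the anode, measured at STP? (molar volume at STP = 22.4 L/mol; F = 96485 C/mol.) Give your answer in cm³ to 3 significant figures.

Q = 12.9 A × 10764 s = 1.389×10^5 C
n(e⁻) = 1.389×10^5 / 96485 = 1.440 mol
2Cl⁻ → Cl₂ + 2e⁻, so n(Cl₂) = 1.440 / 2 = 0.7200 mol
V = 0.7200 × 22.4 = 16.13 L
= 16100 cm³

16100 cm³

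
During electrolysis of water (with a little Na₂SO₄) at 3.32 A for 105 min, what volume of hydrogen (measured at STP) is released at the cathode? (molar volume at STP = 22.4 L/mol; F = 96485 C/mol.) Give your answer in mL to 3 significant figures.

2430 mL

Q = 3.32 A × 6300 s = 20920 C
Moles of electrons = 20920 / 96485 = 0.2168 mol
2H⁺ + 2e⁻ → H₂, so n(H₂) = 0.2168 / 2 = 0.1084 mol
V = 0.1084 × 22.4 = 2.428 L
= 2430 mL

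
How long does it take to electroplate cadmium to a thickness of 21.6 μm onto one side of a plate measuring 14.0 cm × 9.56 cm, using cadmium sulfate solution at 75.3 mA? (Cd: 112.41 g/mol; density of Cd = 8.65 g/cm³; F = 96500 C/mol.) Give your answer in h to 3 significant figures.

15.8 h

Plated area = 14.0 × 9.56 = 133.8 cm²
Volume = 133.8 × 21.6×10⁻⁴ cm = 0.2890 cm³
m(Cd) = 0.2890 × 8.65 = 2.500 g
n(Cd) = 2.500 / 112.41 = 0.02224 mol; n(e⁻) = 2 × 0.02224 = 0.04448 mol
Q = 0.04448 × 96500 = 4292 C
t = 4292 / 0.0753 = 57000 s = 15.8 h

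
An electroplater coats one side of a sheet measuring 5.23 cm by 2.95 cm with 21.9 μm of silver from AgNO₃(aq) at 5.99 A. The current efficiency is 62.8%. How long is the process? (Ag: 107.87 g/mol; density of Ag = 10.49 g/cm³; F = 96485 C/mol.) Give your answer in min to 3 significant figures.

1.40 min

Plated area = 5.23 × 2.95 = 15.43 cm²
Volume = 15.43 × 21.9×10⁻⁴ cm = 0.03379 cm³
m(Ag) = 0.03379 × 10.49 = 0.3545 g
n(Ag) = 0.3545 / 107.87 = 0.003286 mol; n(e⁻) = 0.003286 mol
Q = 0.003286 × 96485 / 0.628 = 504.9 C
t = 504.9 / 5.99 = 84.29 s = 1.40 min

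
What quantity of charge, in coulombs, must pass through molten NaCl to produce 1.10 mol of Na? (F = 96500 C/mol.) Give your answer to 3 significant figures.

Na⁺ + e⁻ → Na, so n(e⁻) = 1 × 1.10 = 1.100 mol
Q = 1.100 × 96500 = 1.062×10^5 C

1.06×10^5 C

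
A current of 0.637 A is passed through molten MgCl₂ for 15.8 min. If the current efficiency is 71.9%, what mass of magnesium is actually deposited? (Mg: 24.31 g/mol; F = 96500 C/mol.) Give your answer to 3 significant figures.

Q = 0.637 × 948 = 603.9 C
n(e⁻) = 603.9 / 96500 = 0.006258 mol
Mg²⁺ + 2e⁻ → Mg, so theoretical m(Mg) = 0.003129 × 24.31 = 0.07607 g
Actual mass = 71.9% × 0.07607 = 0.0547 g

0.0547 g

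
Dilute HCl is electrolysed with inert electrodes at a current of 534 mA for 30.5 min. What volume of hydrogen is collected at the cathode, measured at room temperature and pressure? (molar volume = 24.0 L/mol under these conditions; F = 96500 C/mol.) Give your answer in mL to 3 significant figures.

Q = It = 0.534 × 1830 = 977.2 C
n(e⁻) = Q/F = 977.2/96500 = 0.01013 mol
2H⁺ + 2e⁻ → H₂, so n(H₂) = 0.01013 / 2 = 0.005065 mol
V = 0.005065 × 24.0 = 0.1216 L
= 122 mL

122 mL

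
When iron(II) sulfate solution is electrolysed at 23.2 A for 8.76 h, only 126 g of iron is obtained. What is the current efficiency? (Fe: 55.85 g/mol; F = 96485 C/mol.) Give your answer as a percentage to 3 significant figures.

59.5%

Q = 23.2 × 31536 = 7.316×10^5 C
n(e⁻) = 7.316×10^5 / 96485 = 7.583 mol
Fe²⁺ + 2e⁻ → Fe, so theoretical n(Fe) = 3.792 mol → 211.8 g
Efficiency = 126 / 211.8 = 0.5949 = 59.5%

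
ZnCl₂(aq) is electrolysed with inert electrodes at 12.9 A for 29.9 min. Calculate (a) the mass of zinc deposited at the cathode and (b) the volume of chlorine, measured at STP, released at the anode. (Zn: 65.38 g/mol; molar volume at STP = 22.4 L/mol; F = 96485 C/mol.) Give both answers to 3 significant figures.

Q = 12.9 × 1794 = 23140 C; n(e⁻) = 23140 / 96485 = 0.2398 mol
Cathode: Zn²⁺ + 2e⁻ → Zn → n(Zn) = 0.2398/2 = 0.1199 mol → 7.84 g
Anode: 2Cl⁻ → Cl₂ + 2e⁻ → n(Cl₂) = 0.2398/2 = 0.1199 mol → 2.69 L

7.84 g Zn; 2.69 L Cl₂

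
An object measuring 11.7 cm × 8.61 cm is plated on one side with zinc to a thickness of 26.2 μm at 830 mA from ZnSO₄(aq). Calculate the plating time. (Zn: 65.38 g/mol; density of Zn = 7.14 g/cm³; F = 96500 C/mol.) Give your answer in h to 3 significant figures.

1.86 h

Plated area = 11.7 × 8.61 = 100.7 cm²
Volume = 100.7 × 26.2×10⁻⁴ cm = 0.2638 cm³
m(Zn) = 0.2638 × 7.14 = 1.884 g
n(Zn) = 1.884 / 65.38 = 0.02882 mol; n(e⁻) = 2 × 0.02882 = 0.05764 mol
Q = 0.05764 × 96500 = 5562 C
t = 5562 / 0.830 = 6701 s = 1.86 h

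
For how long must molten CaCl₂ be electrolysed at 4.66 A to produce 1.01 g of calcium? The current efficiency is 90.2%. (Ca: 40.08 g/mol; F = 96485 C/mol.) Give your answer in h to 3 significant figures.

0.321 h

n(Ca) = 1.01 / 40.08 = 0.02520 mol
Ca²⁺ + 2e⁻ → Ca, so n(e⁻) = 2 × 0.02520 = 0.05040 mol
Q = 0.05040 × 96485 / 0.902 = 5391 C
t = Q / I = 5391 / 4.66 = 1157 s = 0.321 h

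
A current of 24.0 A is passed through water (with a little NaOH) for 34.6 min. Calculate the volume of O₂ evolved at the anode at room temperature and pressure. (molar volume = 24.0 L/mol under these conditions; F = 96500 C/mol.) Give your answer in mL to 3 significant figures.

Charge passed = 24.0 × 2076 = 49820 C
Moles of electrons = 49820 / 96500 = 0.5163 mol
2H₂O → O₂ + 4H⁺ + 4e⁻, so n(O₂) = 0.5163 / 4 = 0.1291 mol
V = 0.1291 × 24.0 = 3.098 L
= 3100 mL

3100 mL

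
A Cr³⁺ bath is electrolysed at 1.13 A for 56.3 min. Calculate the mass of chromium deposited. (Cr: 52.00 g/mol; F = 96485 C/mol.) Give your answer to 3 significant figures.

0.686 g

Charge passed = 1.13 × 3378 = 3817 C
n(e⁻) = 3817 / 96485 = 0.03956 mol
Cr³⁺ + 3e⁻ → Cr, so n(Cr) = 0.03956 / 3 = 0.01319 mol
m = 0.01319 × 52.00 = 0.686 g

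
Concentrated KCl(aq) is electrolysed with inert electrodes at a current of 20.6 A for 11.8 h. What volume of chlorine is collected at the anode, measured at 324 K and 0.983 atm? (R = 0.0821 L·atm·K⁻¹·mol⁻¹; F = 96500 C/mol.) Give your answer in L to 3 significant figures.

Q = 20.6 A × 42480 s = 8.751×10^5 C
n(e⁻) = Q/F = 8.751×10^5/96500 = 9.068 mol
2Cl⁻ → Cl₂ + 2e⁻, so n(Cl₂) = 9.068 / 2 = 4.534 mol
V = nRT/P = 4.534 × 0.0821 × 324 / 0.983 = 122.7 L

123 L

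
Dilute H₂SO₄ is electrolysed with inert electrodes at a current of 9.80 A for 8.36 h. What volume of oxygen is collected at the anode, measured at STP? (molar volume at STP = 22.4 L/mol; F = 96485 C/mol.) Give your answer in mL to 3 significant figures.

17100 mL

Charge passed = 9.80 × 30096 = 2.949×10^5 C
Moles of electrons = 2.949×10^5 / 96485 = 3.056 mol
2H₂O → O₂ + 4H⁺ + 4e⁻, so n(O₂) = 3.056 / 4 = 0.7640 mol
V = 0.7640 × 22.4 = 17.11 L
= 17100 mL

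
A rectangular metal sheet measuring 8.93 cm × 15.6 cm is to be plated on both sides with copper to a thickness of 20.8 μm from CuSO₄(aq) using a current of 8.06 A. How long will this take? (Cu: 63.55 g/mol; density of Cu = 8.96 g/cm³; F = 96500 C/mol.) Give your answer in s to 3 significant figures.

1960 s

Plated area = 2 × 8.93 × 15.6 = 278.6 cm²
Volume = 278.6 × 20.8×10⁻⁴ cm = 0.5795 cm³
m(Cu) = 0.5795 × 8.96 = 5.192 g
n(Cu) = 5.192 / 63.55 = 0.08170 mol; n(e⁻) = 2 × 0.08170 = 0.1634 mol
Q = 0.1634 × 96500 = 15770 C
t = 15770 / 8.06 = 1957 s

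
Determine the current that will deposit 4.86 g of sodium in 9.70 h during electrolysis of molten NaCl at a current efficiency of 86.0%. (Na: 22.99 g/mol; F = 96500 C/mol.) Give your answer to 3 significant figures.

0.679 A

n(Na) = 4.86 / 22.99 = 0.2114 mol
Na⁺ + e⁻ → Na, so n(e⁻) = 0.2114 mol
Q = 0.2114 × 96500 / 0.860 = 23720 C
I = Q / t = 23720 / 34920 s = 0.679 A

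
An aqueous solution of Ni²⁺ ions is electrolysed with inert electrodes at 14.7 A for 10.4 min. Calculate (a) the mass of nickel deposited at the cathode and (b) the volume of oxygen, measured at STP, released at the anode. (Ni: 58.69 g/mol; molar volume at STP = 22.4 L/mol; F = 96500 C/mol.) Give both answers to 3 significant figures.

Q = 14.7 × 624 = 9173 C; n(e⁻) = 9173 / 96500 = 0.09506 mol
Cathode: Ni²⁺ + 2e⁻ → Ni → n(Ni) = 0.09506/2 = 0.04753 mol → 2.79 g
Anode: 2H₂O → O₂ + 4H⁺ + 4e⁻ → n(O₂) = 0.09506/4 = 0.02377 mol → 0.532 L

2.79 g Ni; 0.532 L O₂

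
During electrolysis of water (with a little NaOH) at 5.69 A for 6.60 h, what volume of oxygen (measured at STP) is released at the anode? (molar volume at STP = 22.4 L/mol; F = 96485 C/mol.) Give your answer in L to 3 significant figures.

Q = 5.69 A × 23760 s = 1.352×10^5 C
n(e⁻) = Q/F = 1.352×10^5/96485 = 1.401 mol
2H₂O → O₂ + 4H⁺ + 4e⁻, so n(O₂) = 1.401 / 4 = 0.3503 mol
V = 0.3503 × 22.4 = 7.847 L

7.85 L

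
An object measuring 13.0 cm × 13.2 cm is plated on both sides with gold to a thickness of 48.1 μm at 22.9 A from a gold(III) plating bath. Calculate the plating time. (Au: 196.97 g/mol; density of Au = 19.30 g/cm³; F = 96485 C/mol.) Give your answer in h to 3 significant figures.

0.568 h

Plated area = 2 × 13.0 × 13.2 = 343.2 cm²
Volume = 343.2 × 48.1×10⁻⁴ cm = 1.651 cm³
m(Au) = 1.651 × 19.30 = 31.86 g
n(Au) = 31.86 / 196.97 = 0.1618 mol; n(e⁻) = 3 × 0.1618 = 0.4854 mol
Q = 0.4854 × 96485 = 46830 C
t = 46830 / 22.9 = 2045 s = 0.568 h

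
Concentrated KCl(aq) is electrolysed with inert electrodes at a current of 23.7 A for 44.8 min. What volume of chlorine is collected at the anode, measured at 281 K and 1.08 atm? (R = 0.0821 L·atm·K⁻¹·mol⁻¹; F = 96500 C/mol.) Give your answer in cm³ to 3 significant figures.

7050 cm³

Q = It = 23.7 × 2688 = 63710 C
n(e⁻) = Q/F = 63710/96500 = 0.6602 mol
2Cl⁻ → Cl₂ + 2e⁻, so n(Cl₂) = 0.6602 / 2 = 0.3301 mol
V = nRT/P = 0.3301 × 0.0821 × 281 / 1.08 = 7.051 L
= 7050 cm³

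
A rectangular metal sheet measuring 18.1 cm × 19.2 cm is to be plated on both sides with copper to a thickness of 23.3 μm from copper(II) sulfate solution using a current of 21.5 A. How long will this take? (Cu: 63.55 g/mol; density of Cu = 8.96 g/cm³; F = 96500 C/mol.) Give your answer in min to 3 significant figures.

Plated area = 2 × 18.1 × 19.2 = 695.0 cm²
Volume = 695.0 × 23.3×10⁻⁴ cm = 1.619 cm³
m(Cu) = 1.619 × 8.96 = 14.51 g
n(Cu) = 14.51 / 63.55 = 0.2283 mol; n(e⁻) = 2 × 0.2283 = 0.4566 mol
Q = 0.4566 × 96500 = 44060 C
t = 44060 / 21.5 = 2049 s = 34.2 min

34.2 min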